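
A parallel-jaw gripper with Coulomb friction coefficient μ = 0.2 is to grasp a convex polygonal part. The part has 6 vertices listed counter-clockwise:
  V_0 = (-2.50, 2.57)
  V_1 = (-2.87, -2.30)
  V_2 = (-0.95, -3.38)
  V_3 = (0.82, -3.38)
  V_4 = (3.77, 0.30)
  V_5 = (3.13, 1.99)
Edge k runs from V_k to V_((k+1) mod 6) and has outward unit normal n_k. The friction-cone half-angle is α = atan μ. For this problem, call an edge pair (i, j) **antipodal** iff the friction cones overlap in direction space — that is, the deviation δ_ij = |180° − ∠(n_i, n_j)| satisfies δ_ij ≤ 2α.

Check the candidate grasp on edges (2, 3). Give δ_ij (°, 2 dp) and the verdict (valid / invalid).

δ = 128.72°, invalid

α = atan 0.2 = 11.31°;  2α = 22.62°
edge 2: e_2 = (+1.77, +0.00);  n_2 = (+0.0000, -1.0000)
edge 3: e_3 = (+2.95, +3.68);  n_3 = (+0.7802, -0.6255)
∠(n_2, n_3) = 51.28°
δ = |180° − 51.28°| = 128.72°
128.72° > 2α = 22.62°  →  invalid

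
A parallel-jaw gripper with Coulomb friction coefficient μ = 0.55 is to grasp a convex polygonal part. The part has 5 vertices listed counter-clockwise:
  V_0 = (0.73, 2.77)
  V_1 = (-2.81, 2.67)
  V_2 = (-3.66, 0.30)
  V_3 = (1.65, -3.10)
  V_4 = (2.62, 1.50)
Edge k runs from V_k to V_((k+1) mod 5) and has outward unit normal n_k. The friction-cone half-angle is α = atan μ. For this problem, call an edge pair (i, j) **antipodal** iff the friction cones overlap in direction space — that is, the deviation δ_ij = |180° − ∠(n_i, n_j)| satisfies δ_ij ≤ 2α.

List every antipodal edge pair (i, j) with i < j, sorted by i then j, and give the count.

α = atan 0.55 = 28.81°;  2α = 57.62°
n_0 = (-0.0282, +0.9996)
n_1 = (-0.9413, +0.3376)
n_2 = (-0.5392, -0.8422)
n_3 = (+0.9785, -0.2063)
n_4 = (+0.5577, +0.8300)
  (0,1): δ = 111.35°  ·
  (0,2): δ = 34.25°  ✓
  (0,3): δ = 76.47°  ·
  (0,4): δ = 144.48°  ·
  (1,2): δ = 102.90°  ·
  (1,3): δ = 7.82°  ✓
  (1,4): δ = 75.83°  ·
  (2,3): δ = 69.28°  ·
  (2,4): δ = 1.27°  ✓
  (3,4): δ = 111.99°  ·
antipodal pairs: 3

count = 3; pairs: (0,2), (1,3), (2,4)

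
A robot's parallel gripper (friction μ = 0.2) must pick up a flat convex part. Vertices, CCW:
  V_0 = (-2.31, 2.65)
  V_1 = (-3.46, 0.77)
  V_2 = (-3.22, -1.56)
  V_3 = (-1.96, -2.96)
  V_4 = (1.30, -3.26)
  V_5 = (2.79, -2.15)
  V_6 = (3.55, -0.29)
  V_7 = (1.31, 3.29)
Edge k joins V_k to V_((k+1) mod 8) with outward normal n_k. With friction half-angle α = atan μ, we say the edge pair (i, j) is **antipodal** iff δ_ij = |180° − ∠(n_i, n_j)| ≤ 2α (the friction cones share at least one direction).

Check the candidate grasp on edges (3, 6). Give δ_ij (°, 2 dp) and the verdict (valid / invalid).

α = atan 0.2 = 11.31°;  2α = 22.62°
edge 3: e_3 = (+3.26, -0.30);  n_3 = (-0.0916, -0.9958)
edge 6: e_6 = (-2.24, +3.58);  n_6 = (+0.8477, +0.5304)
∠(n_3, n_6) = 127.29°
δ = |180° − 127.29°| = 52.71°
52.71° > 2α = 22.62°  →  invalid

δ = 52.71°, invalid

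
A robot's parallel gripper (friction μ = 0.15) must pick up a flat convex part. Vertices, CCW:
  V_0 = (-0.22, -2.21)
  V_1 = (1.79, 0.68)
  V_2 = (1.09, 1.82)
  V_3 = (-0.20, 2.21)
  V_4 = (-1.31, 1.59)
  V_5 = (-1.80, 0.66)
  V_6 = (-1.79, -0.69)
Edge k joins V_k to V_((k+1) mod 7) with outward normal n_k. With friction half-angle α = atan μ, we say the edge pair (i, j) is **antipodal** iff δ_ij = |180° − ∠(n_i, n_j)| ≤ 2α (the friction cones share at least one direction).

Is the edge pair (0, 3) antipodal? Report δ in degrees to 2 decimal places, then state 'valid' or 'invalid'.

δ = 26.00°, invalid

α = atan 0.15 = 8.53°;  2α = 17.06°
edge 0: e_0 = (+2.01, +2.89);  n_0 = (+0.8210, -0.5710)
edge 3: e_3 = (-1.11, -0.62);  n_3 = (-0.4876, +0.8730)
∠(n_0, n_3) = 154.00°
δ = |180° − 154.00°| = 26.00°
26.00° > 2α = 17.06°  →  invalid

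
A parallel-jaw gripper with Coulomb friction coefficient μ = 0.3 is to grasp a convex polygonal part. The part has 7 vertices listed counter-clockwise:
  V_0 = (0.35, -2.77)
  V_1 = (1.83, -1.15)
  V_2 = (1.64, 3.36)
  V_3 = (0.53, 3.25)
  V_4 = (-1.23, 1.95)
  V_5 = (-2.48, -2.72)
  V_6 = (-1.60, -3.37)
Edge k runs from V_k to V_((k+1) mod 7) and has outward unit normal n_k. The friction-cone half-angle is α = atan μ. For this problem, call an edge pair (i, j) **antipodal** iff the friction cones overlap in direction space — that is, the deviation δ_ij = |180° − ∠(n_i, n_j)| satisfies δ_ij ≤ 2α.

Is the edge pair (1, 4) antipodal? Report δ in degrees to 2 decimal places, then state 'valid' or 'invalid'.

α = atan 0.3 = 16.70°;  2α = 33.40°
edge 1: e_1 = (-0.19, +4.51);  n_1 = (+0.9991, +0.0421)
edge 4: e_4 = (-1.25, -4.67);  n_4 = (-0.9660, +0.2586)
∠(n_1, n_4) = 162.60°
δ = |180° − 162.60°| = 17.40°
17.40° ≤ 2α = 33.40°  →  valid

δ = 17.40°, valid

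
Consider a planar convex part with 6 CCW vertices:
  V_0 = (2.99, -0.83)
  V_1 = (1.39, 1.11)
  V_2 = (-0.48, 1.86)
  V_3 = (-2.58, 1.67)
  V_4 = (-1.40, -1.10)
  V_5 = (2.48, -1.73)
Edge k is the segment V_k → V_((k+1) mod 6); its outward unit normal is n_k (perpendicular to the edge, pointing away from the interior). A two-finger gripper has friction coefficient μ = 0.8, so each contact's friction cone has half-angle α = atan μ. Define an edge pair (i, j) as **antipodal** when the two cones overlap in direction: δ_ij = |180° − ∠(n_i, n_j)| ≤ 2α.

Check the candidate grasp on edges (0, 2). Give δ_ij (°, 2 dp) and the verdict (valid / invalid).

α = atan 0.8 = 38.66°;  2α = 77.32°
edge 0: e_0 = (-1.60, +1.94);  n_0 = (+0.7715, +0.6363)
edge 2: e_2 = (-2.10, -0.19);  n_2 = (-0.0901, +0.9959)
∠(n_0, n_2) = 55.66°
δ = |180° − 55.66°| = 124.34°
124.34° > 2α = 77.32°  →  invalid

δ = 124.34°, invalid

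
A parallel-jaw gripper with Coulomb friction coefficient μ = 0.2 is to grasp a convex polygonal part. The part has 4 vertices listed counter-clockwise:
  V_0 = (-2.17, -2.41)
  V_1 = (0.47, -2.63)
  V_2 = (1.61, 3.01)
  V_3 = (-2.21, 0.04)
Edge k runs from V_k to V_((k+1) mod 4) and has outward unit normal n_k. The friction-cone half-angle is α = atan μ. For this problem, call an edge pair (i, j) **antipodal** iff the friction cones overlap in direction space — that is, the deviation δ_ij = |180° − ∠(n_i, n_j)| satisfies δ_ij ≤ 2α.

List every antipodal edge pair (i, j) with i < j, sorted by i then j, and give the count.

α = atan 0.2 = 11.31°;  2α = 22.62°
n_0 = (-0.0830, -0.9965)
n_1 = (+0.9802, -0.1981)
n_2 = (-0.6138, +0.7895)
n_3 = (-0.9999, -0.0163)
  (0,1): δ = 96.66°  ·
  (0,2): δ = 42.63°  ·
  (0,3): δ = 95.70°  ·
  (1,2): δ = 40.71°  ·
  (1,3): δ = 12.36°  ✓
  (2,3): δ = 126.93°  ·
antipodal pairs: 1

count = 1; pairs: (1,3)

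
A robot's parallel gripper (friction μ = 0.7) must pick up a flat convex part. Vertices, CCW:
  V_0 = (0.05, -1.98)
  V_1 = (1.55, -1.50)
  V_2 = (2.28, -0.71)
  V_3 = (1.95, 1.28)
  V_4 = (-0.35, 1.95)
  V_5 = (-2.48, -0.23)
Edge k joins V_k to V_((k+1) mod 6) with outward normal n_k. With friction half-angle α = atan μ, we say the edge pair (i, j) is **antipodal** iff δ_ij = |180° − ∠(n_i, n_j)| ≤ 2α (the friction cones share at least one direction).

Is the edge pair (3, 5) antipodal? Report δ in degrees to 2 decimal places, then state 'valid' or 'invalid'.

δ = 18.43°, valid

α = atan 0.7 = 34.99°;  2α = 69.98°
edge 3: e_3 = (-2.30, +0.67);  n_3 = (+0.2797, +0.9601)
edge 5: e_5 = (+2.53, -1.75);  n_5 = (-0.5689, -0.8224)
∠(n_3, n_5) = 161.57°
δ = |180° − 161.57°| = 18.43°
18.43° ≤ 2α = 69.98°  →  valid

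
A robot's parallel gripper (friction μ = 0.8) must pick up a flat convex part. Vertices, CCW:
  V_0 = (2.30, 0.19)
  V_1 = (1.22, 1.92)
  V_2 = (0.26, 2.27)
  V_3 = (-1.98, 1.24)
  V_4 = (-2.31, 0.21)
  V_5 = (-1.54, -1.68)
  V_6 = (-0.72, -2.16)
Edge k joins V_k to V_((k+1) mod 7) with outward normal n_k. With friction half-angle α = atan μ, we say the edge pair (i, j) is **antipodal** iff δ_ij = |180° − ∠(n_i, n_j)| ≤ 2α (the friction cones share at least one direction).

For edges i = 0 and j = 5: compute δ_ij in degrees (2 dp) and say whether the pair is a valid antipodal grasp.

α = atan 0.8 = 38.66°;  2α = 77.32°
edge 0: e_0 = (-1.08, +1.73);  n_0 = (+0.8483, +0.5296)
edge 5: e_5 = (+0.82, -0.48);  n_5 = (-0.5052, -0.8630)
∠(n_0, n_5) = 152.32°
δ = |180° − 152.32°| = 27.68°
27.68° ≤ 2α = 77.32°  →  valid

δ = 27.68°, valid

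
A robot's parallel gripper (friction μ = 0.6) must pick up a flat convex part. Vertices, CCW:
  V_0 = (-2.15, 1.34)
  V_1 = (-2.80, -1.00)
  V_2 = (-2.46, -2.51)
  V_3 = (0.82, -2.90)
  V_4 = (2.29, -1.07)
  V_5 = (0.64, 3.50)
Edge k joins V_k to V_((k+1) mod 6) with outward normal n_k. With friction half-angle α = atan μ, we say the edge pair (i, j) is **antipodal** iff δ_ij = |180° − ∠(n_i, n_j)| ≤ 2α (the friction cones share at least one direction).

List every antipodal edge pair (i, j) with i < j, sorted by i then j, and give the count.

α = atan 0.6 = 30.96°;  2α = 61.93°
n_0 = (-0.9635, +0.2676)
n_1 = (-0.9756, -0.2197)
n_2 = (-0.1181, -0.9930)
n_3 = (+0.7796, -0.6263)
n_4 = (+0.9406, +0.3396)
n_5 = (-0.6122, +0.7907)
  (0,1): δ = 151.79°  ·
  (0,2): δ = 81.26°  ·
  (0,3): δ = 23.25°  ✓
  (0,4): δ = 35.38°  ✓
  (0,5): δ = 143.27°  ·
  (1,2): δ = 109.47°  ·
  (1,3): δ = 51.46°  ✓
  (1,4): δ = 7.16°  ✓
  (1,5): δ = 115.06°  ·
  (2,3): δ = 121.99°  ·
  (2,4): δ = 63.37°  ·
  (2,5): δ = 44.53°  ✓
  (3,4): δ = 121.37°  ·
  (3,5): δ = 13.48°  ✓
  (4,5): δ = 72.11°  ·
antipodal pairs: 6

count = 6; pairs: (0,3), (0,4), (1,3), (1,4), (2,5), (3,5)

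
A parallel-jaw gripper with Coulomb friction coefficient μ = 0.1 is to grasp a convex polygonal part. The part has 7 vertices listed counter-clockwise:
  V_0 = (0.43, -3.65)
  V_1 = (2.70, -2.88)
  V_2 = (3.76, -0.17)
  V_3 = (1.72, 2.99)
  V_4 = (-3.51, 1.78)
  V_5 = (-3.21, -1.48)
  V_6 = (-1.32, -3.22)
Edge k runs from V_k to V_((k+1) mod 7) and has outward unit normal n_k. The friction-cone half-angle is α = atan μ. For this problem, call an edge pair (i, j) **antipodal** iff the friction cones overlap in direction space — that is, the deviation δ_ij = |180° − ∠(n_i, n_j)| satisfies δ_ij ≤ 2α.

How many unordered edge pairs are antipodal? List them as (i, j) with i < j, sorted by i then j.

count = 1; pairs: (0,3)

α = atan 0.1 = 5.71°;  2α = 11.42°
n_0 = (+0.3212, -0.9470)
n_1 = (+0.9313, -0.3643)
n_2 = (+0.8401, +0.5424)
n_3 = (-0.2254, +0.9743)
n_4 = (-0.9958, -0.0916)
n_5 = (-0.6773, -0.7357)
n_6 = (-0.2386, -0.9711)
  (0,1): δ = 130.10°  ·
  (0,2): δ = 75.89°  ·
  (0,3): δ = 5.71°  ✓
  (0,4): δ = 76.52°  ·
  (0,5): δ = 118.63°  ·
  (0,6): δ = 147.46°  ·
  (1,2): δ = 125.79°  ·
  (1,3): δ = 55.61°  ·
  (1,4): δ = 26.62°  ·
  (1,5): δ = 68.73°  ·
  (1,6): δ = 97.56°  ·
  (2,3): δ = 109.82°  ·
  (2,4): δ = 27.59°  ·
  (2,5): δ = 14.52°  ·
  (2,6): δ = 43.35°  ·
  (3,4): δ = 97.77°  ·
  (3,5): δ = 55.66°  ·
  (3,6): δ = 26.83°  ·
  (4,5): δ = 137.89°  ·
  (4,6): δ = 109.06°  ·
  (5,6): δ = 151.17°  ·
antipodal pairs: 1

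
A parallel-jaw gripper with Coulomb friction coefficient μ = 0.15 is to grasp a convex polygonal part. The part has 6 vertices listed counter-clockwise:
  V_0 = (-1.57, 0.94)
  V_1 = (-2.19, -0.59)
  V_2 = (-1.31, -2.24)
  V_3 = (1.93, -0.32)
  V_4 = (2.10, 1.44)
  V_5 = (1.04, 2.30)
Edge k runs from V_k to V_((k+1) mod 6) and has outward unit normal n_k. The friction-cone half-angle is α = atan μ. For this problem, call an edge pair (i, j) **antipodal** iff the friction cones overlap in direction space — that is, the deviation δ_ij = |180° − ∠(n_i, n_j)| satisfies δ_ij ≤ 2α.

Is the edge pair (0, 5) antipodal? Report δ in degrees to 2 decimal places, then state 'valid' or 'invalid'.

δ = 139.58°, invalid

α = atan 0.15 = 8.53°;  2α = 17.06°
edge 0: e_0 = (-0.62, -1.53);  n_0 = (-0.9268, +0.3756)
edge 5: e_5 = (-2.61, -1.36);  n_5 = (-0.4621, +0.8868)
∠(n_0, n_5) = 40.42°
δ = |180° − 40.42°| = 139.58°
139.58° > 2α = 17.06°  →  invalid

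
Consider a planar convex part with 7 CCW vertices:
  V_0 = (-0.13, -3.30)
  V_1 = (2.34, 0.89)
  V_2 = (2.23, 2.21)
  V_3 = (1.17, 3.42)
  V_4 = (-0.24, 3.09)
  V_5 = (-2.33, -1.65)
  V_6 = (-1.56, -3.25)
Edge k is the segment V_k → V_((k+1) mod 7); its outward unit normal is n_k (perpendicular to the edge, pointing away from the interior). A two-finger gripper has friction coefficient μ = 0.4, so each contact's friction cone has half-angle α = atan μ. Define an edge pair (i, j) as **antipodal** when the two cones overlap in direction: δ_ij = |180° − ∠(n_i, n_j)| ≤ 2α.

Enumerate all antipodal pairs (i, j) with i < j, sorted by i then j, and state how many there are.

α = atan 0.4 = 21.80°;  2α = 43.60°
n_0 = (+0.8615, -0.5078)
n_1 = (+0.9965, +0.0830)
n_2 = (+0.7522, +0.6589)
n_3 = (-0.2279, +0.9737)
n_4 = (-0.9150, +0.4035)
n_5 = (-0.9011, -0.4336)
n_6 = (-0.0349, -0.9994)
  (0,1): δ = 144.72°  ·
  (0,2): δ = 108.26°  ·
  (0,3): δ = 46.31°  ·
  (0,4): δ = 6.73°  ✓
  (0,5): δ = 56.22°  ·
  (0,6): δ = 118.52°  ·
  (1,2): δ = 143.54°  ·
  (1,3): δ = 81.59°  ·
  (1,4): δ = 28.56°  ✓
  (1,5): δ = 20.94°  ✓
  (1,6): δ = 83.23°  ·
  (2,3): δ = 118.05°  ·
  (2,4): δ = 65.01°  ·
  (2,5): δ = 15.52°  ✓
  (2,6): δ = 46.78°  ·
  (3,4): δ = 126.97°  ·
  (3,5): δ = 77.47°  ·
  (3,6): δ = 15.18°  ✓
  (4,5): δ = 130.51°  ·
  (4,6): δ = 68.21°  ·
  (5,6): δ = 117.70°  ·
antipodal pairs: 5

count = 5; pairs: (0,4), (1,4), (1,5), (2,5), (3,6)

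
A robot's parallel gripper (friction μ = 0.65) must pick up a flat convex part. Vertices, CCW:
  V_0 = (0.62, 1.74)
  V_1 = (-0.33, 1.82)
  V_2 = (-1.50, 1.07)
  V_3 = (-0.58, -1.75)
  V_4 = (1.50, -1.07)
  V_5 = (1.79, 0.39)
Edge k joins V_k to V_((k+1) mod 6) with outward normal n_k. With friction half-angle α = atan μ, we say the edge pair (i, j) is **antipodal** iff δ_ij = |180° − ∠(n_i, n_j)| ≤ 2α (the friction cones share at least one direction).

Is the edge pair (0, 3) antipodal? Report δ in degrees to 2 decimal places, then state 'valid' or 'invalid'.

α = atan 0.65 = 33.02°;  2α = 66.05°
edge 0: e_0 = (-0.95, +0.08);  n_0 = (+0.0839, +0.9965)
edge 3: e_3 = (+2.08, +0.68);  n_3 = (+0.3107, -0.9505)
∠(n_0, n_3) = 157.08°
δ = |180° − 157.08°| = 22.92°
22.92° ≤ 2α = 66.05°  →  valid

δ = 22.92°, valid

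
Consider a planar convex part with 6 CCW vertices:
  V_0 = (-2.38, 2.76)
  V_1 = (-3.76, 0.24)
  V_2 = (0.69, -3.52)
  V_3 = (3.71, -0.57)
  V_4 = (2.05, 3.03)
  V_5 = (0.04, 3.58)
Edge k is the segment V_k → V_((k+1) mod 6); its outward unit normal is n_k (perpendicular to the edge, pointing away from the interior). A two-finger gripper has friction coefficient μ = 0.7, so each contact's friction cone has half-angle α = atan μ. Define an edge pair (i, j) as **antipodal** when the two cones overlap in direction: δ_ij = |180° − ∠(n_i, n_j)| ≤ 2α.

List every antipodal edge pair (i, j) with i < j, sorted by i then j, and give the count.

count = 7; pairs: (0,2), (0,3), (1,3), (1,4), (1,5), (2,4), (2,5)

α = atan 0.7 = 34.99°;  2α = 69.98°
n_0 = (-0.8771, +0.4803)
n_1 = (-0.6454, -0.7638)
n_2 = (+0.6988, -0.7153)
n_3 = (+0.9081, +0.4187)
n_4 = (+0.2639, +0.9645)
n_5 = (-0.3209, +0.9471)
  (0,1): δ = 101.49°  ·
  (0,2): δ = 16.97°  ✓
  (0,3): δ = 53.46°  ✓
  (0,4): δ = 103.40°  ·
  (0,5): δ = 137.42°  ·
  (1,2): δ = 95.48°  ·
  (1,3): δ = 25.05°  ✓
  (1,4): δ = 24.89°  ✓
  (1,5): δ = 58.91°  ✓
  (2,3): δ = 109.57°  ·
  (2,4): δ = 59.63°  ✓
  (2,5): δ = 25.61°  ✓
  (3,4): δ = 130.06°  ·
  (3,5): δ = 96.04°  ·
  (4,5): δ = 145.98°  ·
antipodal pairs: 7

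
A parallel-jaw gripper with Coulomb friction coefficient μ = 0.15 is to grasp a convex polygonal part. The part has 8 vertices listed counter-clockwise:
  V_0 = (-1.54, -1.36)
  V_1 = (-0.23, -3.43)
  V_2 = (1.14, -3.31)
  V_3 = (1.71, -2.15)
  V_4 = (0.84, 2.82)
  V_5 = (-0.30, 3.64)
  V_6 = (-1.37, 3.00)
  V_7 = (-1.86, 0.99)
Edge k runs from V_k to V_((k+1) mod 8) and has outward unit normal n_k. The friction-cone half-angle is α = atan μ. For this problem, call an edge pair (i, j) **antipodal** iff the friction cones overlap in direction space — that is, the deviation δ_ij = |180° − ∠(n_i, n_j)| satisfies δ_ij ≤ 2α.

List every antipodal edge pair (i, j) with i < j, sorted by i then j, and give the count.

count = 2; pairs: (2,6), (3,7)

α = atan 0.15 = 8.53°;  2α = 17.06°
n_0 = (-0.8450, -0.5348)
n_1 = (+0.0873, -0.9962)
n_2 = (+0.8975, -0.4410)
n_3 = (+0.9850, +0.1724)
n_4 = (+0.5839, +0.8118)
n_5 = (-0.5133, +0.8582)
n_6 = (-0.9715, +0.2368)
n_7 = (-0.9909, -0.1349)
  (0,1): δ = 117.32°  ·
  (0,2): δ = 58.50°  ·
  (0,3): δ = 22.40°  ·
  (0,4): δ = 21.94°  ·
  (0,5): δ = 88.56°  ·
  (0,6): δ = 133.97°  ·
  (0,7): δ = 155.43°  ·
  (1,2): δ = 121.17°  ·
  (1,3): δ = 85.08°  ·
  (1,4): δ = 40.73°  ·
  (1,5): δ = 25.88°  ·
  (1,6): δ = 71.29°  ·
  (1,7): δ = 92.75°  ·
  (2,3): δ = 143.90°  ·
  (2,4): δ = 99.56°  ·
  (2,5): δ = 32.95°  ·
  (2,6): δ = 12.47°  ✓
  (2,7): δ = 33.92°  ·
  (3,4): δ = 135.66°  ·
  (3,5): δ = 69.04°  ·
  (3,6): δ = 23.63°  ·
  (3,7): δ = 2.17°  ✓
  (4,5): δ = 113.39°  ·
  (4,6): δ = 67.97°  ·
  (4,7): δ = 46.52°  ·
  (5,6): δ = 134.59°  ·
  (5,7): δ = 113.13°  ·
  (6,7): δ = 158.55°  ·
antipodal pairs: 2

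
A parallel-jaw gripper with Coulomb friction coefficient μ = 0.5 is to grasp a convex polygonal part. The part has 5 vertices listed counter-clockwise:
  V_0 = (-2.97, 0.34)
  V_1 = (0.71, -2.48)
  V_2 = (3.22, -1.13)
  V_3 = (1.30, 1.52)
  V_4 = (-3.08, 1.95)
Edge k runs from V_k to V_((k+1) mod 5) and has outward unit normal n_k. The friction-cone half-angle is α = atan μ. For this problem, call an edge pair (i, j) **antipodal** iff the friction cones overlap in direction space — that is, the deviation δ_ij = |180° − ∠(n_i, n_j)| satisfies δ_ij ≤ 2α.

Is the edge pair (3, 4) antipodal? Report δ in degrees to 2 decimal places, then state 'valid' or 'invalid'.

δ = 80.48°, invalid

α = atan 0.5 = 26.57°;  2α = 53.13°
edge 3: e_3 = (-4.38, +0.43);  n_3 = (+0.0977, +0.9952)
edge 4: e_4 = (+0.11, -1.61);  n_4 = (-0.9977, -0.0682)
∠(n_3, n_4) = 99.52°
δ = |180° − 99.52°| = 80.48°
80.48° > 2α = 53.13°  →  invalid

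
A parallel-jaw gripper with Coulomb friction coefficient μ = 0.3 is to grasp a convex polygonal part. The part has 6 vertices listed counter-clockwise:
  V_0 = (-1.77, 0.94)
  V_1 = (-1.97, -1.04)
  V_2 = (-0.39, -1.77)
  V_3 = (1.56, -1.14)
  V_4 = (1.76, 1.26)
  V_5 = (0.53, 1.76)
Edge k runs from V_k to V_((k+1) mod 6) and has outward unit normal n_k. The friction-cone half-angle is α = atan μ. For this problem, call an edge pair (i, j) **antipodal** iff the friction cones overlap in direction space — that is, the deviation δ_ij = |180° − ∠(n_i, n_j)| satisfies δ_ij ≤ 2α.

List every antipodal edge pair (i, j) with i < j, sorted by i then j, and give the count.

α = atan 0.3 = 16.70°;  2α = 33.40°
n_0 = (-0.9949, +0.1005)
n_1 = (-0.4194, -0.9078)
n_2 = (+0.3074, -0.9516)
n_3 = (+0.9965, -0.0830)
n_4 = (+0.3766, +0.9264)
n_5 = (-0.3358, +0.9419)
  (0,1): δ = 109.03°  ·
  (0,2): δ = 66.33°  ·
  (0,3): δ = 1.00°  ✓
  (0,4): δ = 73.65°  ·
  (0,5): δ = 115.39°  ·
  (1,2): δ = 137.30°  ·
  (1,3): δ = 69.97°  ·
  (1,4): δ = 2.68°  ✓
  (1,5): δ = 44.42°  ·
  (2,3): δ = 112.67°  ·
  (2,4): δ = 40.03°  ·
  (2,5): δ = 1.72°  ✓
  (3,4): δ = 107.36°  ·
  (3,5): δ = 65.61°  ·
  (4,5): δ = 138.26°  ·
antipodal pairs: 3

count = 3; pairs: (0,3), (1,4), (2,5)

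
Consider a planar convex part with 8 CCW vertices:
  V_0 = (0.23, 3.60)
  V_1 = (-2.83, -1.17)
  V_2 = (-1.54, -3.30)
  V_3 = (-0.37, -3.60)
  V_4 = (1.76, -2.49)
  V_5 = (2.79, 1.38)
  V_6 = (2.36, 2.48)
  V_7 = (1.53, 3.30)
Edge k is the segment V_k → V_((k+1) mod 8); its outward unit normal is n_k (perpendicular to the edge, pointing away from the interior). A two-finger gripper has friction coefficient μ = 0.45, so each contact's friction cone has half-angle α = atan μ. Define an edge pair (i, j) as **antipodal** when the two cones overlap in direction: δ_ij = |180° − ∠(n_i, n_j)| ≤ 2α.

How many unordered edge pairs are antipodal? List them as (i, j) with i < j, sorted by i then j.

count = 9; pairs: (0,3), (0,4), (1,4), (1,5), (1,6), (1,7), (2,6), (2,7), (3,7)

α = atan 0.45 = 24.23°;  2α = 48.46°
n_0 = (-0.8417, +0.5400)
n_1 = (-0.8554, -0.5180)
n_2 = (-0.2484, -0.9687)
n_3 = (+0.4621, -0.8868)
n_4 = (+0.9664, -0.2572)
n_5 = (+0.9314, +0.3641)
n_6 = (+0.7028, +0.7114)
n_7 = (+0.2249, +0.9744)
  (0,1): δ = 116.12°  ·
  (0,2): δ = 71.70°  ·
  (0,3): δ = 29.79°  ✓
  (0,4): δ = 17.78°  ✓
  (0,5): δ = 54.03°  ·
  (0,6): δ = 78.03°  ·
  (0,7): δ = 109.69°  ·
  (1,2): δ = 135.58°  ·
  (1,3): δ = 93.68°  ·
  (1,4): δ = 46.10°  ✓
  (1,5): δ = 9.85°  ✓
  (1,6): δ = 14.15°  ✓
  (1,7): δ = 45.80°  ✓
  (2,3): δ = 138.09°  ·
  (2,4): δ = 90.52°  ·
  (2,5): δ = 54.27°  ·
  (2,6): δ = 30.27°  ✓
  (2,7): δ = 1.39°  ✓
  (3,4): δ = 132.43°  ·
  (3,5): δ = 96.17°  ·
  (3,6): δ = 72.18°  ·
  (3,7): δ = 40.52°  ✓
  (4,5): δ = 143.75°  ·
  (4,6): δ = 119.75°  ·
  (4,7): δ = 88.09°  ·
  (5,6): δ = 156.00°  ·
  (5,7): δ = 124.35°  ·
  (6,7): δ = 148.34°  ·
antipodal pairs: 9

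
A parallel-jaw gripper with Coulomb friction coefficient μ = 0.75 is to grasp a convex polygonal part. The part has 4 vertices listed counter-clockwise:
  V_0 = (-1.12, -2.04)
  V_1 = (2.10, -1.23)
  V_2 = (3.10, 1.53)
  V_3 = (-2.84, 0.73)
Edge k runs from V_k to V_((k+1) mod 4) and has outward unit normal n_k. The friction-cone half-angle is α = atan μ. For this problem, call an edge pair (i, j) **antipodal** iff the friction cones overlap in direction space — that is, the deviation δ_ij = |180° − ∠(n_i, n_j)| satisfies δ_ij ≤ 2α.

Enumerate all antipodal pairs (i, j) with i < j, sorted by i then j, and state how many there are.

α = atan 0.75 = 36.87°;  2α = 73.74°
n_0 = (+0.2440, -0.9698)
n_1 = (+0.9402, -0.3406)
n_2 = (-0.1335, +0.9911)
n_3 = (-0.8495, -0.5275)
  (0,1): δ = 124.04°  ·
  (0,2): δ = 6.45°  ✓
  (0,3): δ = 107.72°  ·
  (1,2): δ = 62.41°  ✓
  (1,3): δ = 51.75°  ✓
  (2,3): δ = 65.83°  ✓
antipodal pairs: 4

count = 4; pairs: (0,2), (1,2), (1,3), (2,3)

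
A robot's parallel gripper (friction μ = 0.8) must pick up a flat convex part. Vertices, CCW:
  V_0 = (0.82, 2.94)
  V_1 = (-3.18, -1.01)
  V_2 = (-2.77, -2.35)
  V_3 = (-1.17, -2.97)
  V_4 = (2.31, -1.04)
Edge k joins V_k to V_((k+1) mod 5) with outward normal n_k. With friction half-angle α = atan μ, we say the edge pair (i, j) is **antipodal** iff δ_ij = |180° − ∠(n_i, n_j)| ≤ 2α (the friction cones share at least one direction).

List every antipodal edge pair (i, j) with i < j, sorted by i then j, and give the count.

count = 5; pairs: (0,2), (0,3), (0,4), (1,4), (2,4)

α = atan 0.8 = 38.66°;  2α = 77.32°
n_0 = (-0.7026, +0.7115)
n_1 = (-0.9562, -0.2926)
n_2 = (-0.3613, -0.9324)
n_3 = (+0.4850, -0.8745)
n_4 = (+0.9365, +0.3506)
  (0,1): δ = 117.63°  ·
  (0,2): δ = 65.82°  ✓
  (0,3): δ = 15.63°  ✓
  (0,4): δ = 65.88°  ✓
  (1,2): δ = 128.19°  ·
  (1,3): δ = 78.00°  ·
  (1,4): δ = 3.51°  ✓
  (2,3): δ = 129.81°  ·
  (2,4): δ = 48.29°  ✓
  (3,4): δ = 98.49°  ·
antipodal pairs: 5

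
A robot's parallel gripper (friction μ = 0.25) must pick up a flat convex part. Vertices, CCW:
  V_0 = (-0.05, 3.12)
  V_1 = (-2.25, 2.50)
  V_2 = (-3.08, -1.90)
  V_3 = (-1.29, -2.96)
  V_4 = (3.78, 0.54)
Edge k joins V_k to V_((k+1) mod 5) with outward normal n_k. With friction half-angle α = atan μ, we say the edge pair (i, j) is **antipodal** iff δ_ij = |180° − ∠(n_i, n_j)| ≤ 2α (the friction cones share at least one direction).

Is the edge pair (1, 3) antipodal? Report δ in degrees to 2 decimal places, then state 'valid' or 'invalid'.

α = atan 0.25 = 14.04°;  2α = 28.07°
edge 1: e_1 = (-0.83, -4.40);  n_1 = (-0.9827, +0.1854)
edge 3: e_3 = (+5.07, +3.50);  n_3 = (+0.5681, -0.8230)
∠(n_1, n_3) = 135.30°
δ = |180° − 135.30°| = 44.70°
44.70° > 2α = 28.07°  →  invalid

δ = 44.70°, invalid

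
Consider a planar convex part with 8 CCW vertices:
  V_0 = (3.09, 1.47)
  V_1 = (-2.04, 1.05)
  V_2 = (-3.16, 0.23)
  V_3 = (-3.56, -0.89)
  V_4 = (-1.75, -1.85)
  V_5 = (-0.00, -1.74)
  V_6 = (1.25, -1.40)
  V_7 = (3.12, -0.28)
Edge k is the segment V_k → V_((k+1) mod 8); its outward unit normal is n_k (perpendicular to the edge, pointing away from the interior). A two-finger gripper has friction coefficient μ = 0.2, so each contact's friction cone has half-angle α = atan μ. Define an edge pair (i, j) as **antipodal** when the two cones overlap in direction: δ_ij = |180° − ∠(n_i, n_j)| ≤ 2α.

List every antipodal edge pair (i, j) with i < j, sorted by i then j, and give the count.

α = atan 0.2 = 11.31°;  2α = 22.62°
n_0 = (-0.0816, +0.9967)
n_1 = (-0.5907, +0.8069)
n_2 = (-0.9417, +0.3363)
n_3 = (-0.4686, -0.8834)
n_4 = (+0.0627, -0.9980)
n_5 = (+0.2625, -0.9649)
n_6 = (+0.5138, -0.8579)
n_7 = (+0.9999, +0.0171)
  (0,1): δ = 148.47°  ·
  (0,2): δ = 114.33°  ·
  (0,3): δ = 32.62°  ·
  (0,4): δ = 1.08°  ✓
  (0,5): δ = 10.54°  ✓
  (0,6): δ = 26.24°  ·
  (0,7): δ = 86.30°  ·
  (1,2): δ = 145.86°  ·
  (1,3): δ = 64.15°  ·
  (1,4): δ = 32.61°  ·
  (1,5): δ = 20.99°  ✓
  (1,6): δ = 5.29°  ✓
  (1,7): δ = 54.77°  ·
  (2,3): δ = 98.29°  ·
  (2,4): δ = 66.75°  ·
  (2,5): δ = 55.13°  ·
  (2,6): δ = 39.43°  ·
  (2,7): δ = 20.64°  ✓
  (3,4): δ = 148.46°  ·
  (3,5): δ = 136.84°  ·
  (3,6): δ = 121.14°  ·
  (3,7): δ = 61.08°  ·
  (4,5): δ = 168.38°  ·
  (4,6): δ = 152.68°  ·
  (4,7): δ = 92.61°  ·
  (5,6): δ = 164.30°  ·
  (5,7): δ = 104.23°  ·
  (6,7): δ = 119.94°  ·
antipodal pairs: 5

count = 5; pairs: (0,4), (0,5), (1,5), (1,6), (2,7)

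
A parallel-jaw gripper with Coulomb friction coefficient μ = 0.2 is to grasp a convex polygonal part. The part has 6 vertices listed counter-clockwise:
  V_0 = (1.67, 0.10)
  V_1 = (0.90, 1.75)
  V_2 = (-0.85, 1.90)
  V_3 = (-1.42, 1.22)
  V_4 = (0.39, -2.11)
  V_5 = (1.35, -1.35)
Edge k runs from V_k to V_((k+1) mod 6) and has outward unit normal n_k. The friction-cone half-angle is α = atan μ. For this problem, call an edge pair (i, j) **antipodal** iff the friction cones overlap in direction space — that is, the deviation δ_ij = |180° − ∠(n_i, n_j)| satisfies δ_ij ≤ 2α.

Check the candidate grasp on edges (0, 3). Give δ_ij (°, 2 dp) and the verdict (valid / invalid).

δ = 3.51°, valid

α = atan 0.2 = 11.31°;  2α = 22.62°
edge 0: e_0 = (-0.77, +1.65);  n_0 = (+0.9062, +0.4229)
edge 3: e_3 = (+1.81, -3.33);  n_3 = (-0.8786, -0.4776)
∠(n_0, n_3) = 176.49°
δ = |180° − 176.49°| = 3.51°
3.51° ≤ 2α = 22.62°  →  valid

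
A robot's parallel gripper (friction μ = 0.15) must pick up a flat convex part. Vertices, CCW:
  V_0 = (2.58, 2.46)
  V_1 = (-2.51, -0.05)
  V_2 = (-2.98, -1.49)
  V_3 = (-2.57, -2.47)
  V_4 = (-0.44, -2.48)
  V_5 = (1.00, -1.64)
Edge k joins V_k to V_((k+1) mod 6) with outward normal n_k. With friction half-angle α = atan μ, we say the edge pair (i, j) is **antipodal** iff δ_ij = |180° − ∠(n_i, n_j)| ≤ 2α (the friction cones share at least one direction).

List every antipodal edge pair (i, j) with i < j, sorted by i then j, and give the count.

α = atan 0.15 = 8.53°;  2α = 17.06°
n_0 = (-0.4423, +0.8969)
n_1 = (-0.9506, +0.3103)
n_2 = (-0.9225, -0.3860)
n_3 = (-0.0047, -1.0000)
n_4 = (+0.5039, -0.8638)
n_5 = (+0.9331, -0.3596)
  (0,1): δ = 134.33°  ·
  (0,2): δ = 93.55°  ·
  (0,3): δ = 26.52°  ·
  (0,4): δ = 4.01°  ✓
  (0,5): δ = 42.68°  ·
  (1,2): δ = 139.22°  ·
  (1,3): δ = 72.19°  ·
  (1,4): δ = 41.67°  ·
  (1,5): δ = 3.00°  ✓
  (2,3): δ = 112.97°  ·
  (2,4): δ = 82.45°  ·
  (2,5): δ = 43.78°  ·
  (3,4): δ = 149.47°  ·
  (3,5): δ = 110.81°  ·
  (4,5): δ = 141.33°  ·
antipodal pairs: 2

count = 2; pairs: (0,4), (1,5)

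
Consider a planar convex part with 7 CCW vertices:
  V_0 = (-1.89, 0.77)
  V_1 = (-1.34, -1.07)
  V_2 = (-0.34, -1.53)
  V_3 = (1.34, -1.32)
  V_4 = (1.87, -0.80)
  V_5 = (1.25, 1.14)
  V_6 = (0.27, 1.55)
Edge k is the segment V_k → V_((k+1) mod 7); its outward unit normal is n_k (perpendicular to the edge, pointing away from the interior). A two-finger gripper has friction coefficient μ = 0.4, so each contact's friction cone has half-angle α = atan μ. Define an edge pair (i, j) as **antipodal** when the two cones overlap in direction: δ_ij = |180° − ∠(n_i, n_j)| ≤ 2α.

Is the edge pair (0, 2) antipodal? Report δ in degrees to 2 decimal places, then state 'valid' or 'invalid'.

δ = 99.52°, invalid

α = atan 0.4 = 21.80°;  2α = 43.60°
edge 0: e_0 = (+0.55, -1.84);  n_0 = (-0.9581, -0.2864)
edge 2: e_2 = (+1.68, +0.21);  n_2 = (+0.1240, -0.9923)
∠(n_0, n_2) = 80.48°
δ = |180° − 80.48°| = 99.52°
99.52° > 2α = 43.60°  →  invalid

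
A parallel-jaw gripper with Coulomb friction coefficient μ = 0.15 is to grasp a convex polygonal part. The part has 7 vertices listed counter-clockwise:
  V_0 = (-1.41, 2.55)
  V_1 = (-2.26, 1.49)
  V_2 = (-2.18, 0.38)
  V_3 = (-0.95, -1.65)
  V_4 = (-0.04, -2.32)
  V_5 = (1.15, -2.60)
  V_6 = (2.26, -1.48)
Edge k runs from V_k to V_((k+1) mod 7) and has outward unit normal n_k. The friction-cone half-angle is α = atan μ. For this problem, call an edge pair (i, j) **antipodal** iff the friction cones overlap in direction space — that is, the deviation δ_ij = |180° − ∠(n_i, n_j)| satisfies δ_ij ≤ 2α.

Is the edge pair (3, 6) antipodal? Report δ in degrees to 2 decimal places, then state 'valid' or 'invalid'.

δ = 11.31°, valid

α = atan 0.15 = 8.53°;  2α = 17.06°
edge 3: e_3 = (+0.91, -0.67);  n_3 = (-0.5929, -0.8053)
edge 6: e_6 = (-3.67, +4.03);  n_6 = (+0.7394, +0.6733)
∠(n_3, n_6) = 168.69°
δ = |180° − 168.69°| = 11.31°
11.31° ≤ 2α = 17.06°  →  valid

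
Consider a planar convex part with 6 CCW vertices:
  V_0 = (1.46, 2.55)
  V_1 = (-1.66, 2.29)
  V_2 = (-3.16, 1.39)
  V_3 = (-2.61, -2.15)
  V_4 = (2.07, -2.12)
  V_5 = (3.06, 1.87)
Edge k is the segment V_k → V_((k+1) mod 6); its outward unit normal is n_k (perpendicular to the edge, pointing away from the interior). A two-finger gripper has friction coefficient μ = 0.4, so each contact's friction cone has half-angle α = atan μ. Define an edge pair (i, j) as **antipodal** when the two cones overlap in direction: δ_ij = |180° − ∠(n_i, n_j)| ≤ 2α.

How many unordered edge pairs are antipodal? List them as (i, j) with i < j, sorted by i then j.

α = atan 0.4 = 21.80°;  2α = 43.60°
n_0 = (-0.0830, +0.9965)
n_1 = (-0.5145, +0.8575)
n_2 = (-0.9881, -0.1535)
n_3 = (+0.0064, -1.0000)
n_4 = (+0.9706, -0.2408)
n_5 = (+0.3911, +0.9203)
  (0,1): δ = 153.80°  ·
  (0,2): δ = 85.93°  ·
  (0,3): δ = 4.40°  ✓
  (0,4): δ = 71.30°  ·
  (0,5): δ = 152.21°  ·
  (1,2): δ = 112.13°  ·
  (1,3): δ = 30.60°  ✓
  (1,4): δ = 45.10°  ·
  (1,5): δ = 126.01°  ·
  (2,3): δ = 98.46°  ·
  (2,4): δ = 22.77°  ✓
  (2,5): δ = 58.14°  ·
  (3,4): δ = 104.30°  ·
  (3,5): δ = 23.39°  ✓
  (4,5): δ = 99.09°  ·
antipodal pairs: 4

count = 4; pairs: (0,3), (1,3), (2,4), (3,5)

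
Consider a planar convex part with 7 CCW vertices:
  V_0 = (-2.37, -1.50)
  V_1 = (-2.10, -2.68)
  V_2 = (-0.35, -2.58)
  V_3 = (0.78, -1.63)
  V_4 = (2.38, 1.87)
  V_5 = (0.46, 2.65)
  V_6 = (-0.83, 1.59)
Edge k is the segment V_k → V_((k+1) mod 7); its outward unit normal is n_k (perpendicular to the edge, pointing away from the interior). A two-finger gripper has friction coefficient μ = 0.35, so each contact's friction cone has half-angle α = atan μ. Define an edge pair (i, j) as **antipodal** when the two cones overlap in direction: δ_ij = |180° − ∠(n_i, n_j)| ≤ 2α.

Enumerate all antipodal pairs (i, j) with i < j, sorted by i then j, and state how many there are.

count = 7; pairs: (0,3), (1,4), (1,5), (2,5), (2,6), (3,5), (3,6)

α = atan 0.35 = 19.29°;  2α = 38.58°
n_0 = (-0.9748, -0.2230)
n_1 = (+0.0570, -0.9984)
n_2 = (+0.6435, -0.7654)
n_3 = (+0.9095, -0.4158)
n_4 = (+0.3764, +0.9265)
n_5 = (-0.6349, +0.7726)
n_6 = (-0.8950, +0.4461)
  (0,1): δ = 99.62°  ·
  (0,2): δ = 62.83°  ·
  (0,3): δ = 37.46°  ✓
  (0,4): δ = 55.00°  ·
  (0,5): δ = 116.52°  ·
  (0,6): δ = 140.62°  ·
  (1,2): δ = 143.22°  ·
  (1,3): δ = 117.84°  ·
  (1,4): δ = 25.38°  ✓
  (1,5): δ = 36.14°  ✓
  (1,6): δ = 60.24°  ·
  (2,3): δ = 154.62°  ·
  (2,4): δ = 62.16°  ·
  (2,5): δ = 0.64°  ✓
  (2,6): δ = 23.46°  ✓
  (3,4): δ = 87.54°  ·
  (3,5): δ = 26.02°  ✓
  (3,6): δ = 1.92°  ✓
  (4,5): δ = 118.48°  ·
  (4,6): δ = 94.38°  ·
  (5,6): δ = 155.90°  ·
antipodal pairs: 7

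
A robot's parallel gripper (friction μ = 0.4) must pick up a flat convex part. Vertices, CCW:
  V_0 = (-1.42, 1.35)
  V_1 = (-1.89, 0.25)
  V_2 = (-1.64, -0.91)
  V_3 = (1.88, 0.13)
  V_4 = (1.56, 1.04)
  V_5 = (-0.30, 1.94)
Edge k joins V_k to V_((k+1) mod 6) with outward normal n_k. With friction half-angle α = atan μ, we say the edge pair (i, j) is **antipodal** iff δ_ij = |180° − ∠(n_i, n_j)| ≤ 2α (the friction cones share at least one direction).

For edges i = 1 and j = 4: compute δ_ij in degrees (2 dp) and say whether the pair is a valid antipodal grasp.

α = atan 0.4 = 21.80°;  2α = 43.60°
edge 1: e_1 = (+0.25, -1.16);  n_1 = (-0.9776, -0.2107)
edge 4: e_4 = (-1.86, +0.90);  n_4 = (+0.4356, +0.9002)
∠(n_1, n_4) = 127.98°
δ = |180° − 127.98°| = 52.02°
52.02° > 2α = 43.60°  →  invalid

δ = 52.02°, invalid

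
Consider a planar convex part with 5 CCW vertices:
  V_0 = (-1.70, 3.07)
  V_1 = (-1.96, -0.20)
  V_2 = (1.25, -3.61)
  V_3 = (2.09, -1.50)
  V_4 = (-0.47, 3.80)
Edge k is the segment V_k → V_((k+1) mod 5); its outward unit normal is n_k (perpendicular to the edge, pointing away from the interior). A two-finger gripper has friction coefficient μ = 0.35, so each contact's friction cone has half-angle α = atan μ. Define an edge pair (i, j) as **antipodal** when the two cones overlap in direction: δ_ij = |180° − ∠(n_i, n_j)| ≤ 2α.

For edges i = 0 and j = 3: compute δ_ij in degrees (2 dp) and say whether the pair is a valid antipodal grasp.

δ = 30.33°, valid

α = atan 0.35 = 19.29°;  2α = 38.58°
edge 0: e_0 = (-0.26, -3.27);  n_0 = (-0.9969, +0.0793)
edge 3: e_3 = (-2.56, +5.30);  n_3 = (+0.9005, +0.4349)
∠(n_0, n_3) = 149.67°
δ = |180° − 149.67°| = 30.33°
30.33° ≤ 2α = 38.58°  →  valid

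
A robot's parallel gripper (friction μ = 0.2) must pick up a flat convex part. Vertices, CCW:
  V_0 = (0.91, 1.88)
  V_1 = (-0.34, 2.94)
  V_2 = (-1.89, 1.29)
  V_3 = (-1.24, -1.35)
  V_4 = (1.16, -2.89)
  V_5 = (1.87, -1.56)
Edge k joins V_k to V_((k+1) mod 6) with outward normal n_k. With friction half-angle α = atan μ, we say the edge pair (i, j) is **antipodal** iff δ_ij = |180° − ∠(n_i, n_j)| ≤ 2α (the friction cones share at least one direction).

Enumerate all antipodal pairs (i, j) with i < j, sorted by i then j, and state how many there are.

count = 3; pairs: (0,3), (1,4), (2,5)

α = atan 0.2 = 11.31°;  2α = 22.62°
n_0 = (+0.6468, +0.7627)
n_1 = (-0.7288, +0.6847)
n_2 = (-0.9710, -0.2391)
n_3 = (-0.5400, -0.8416)
n_4 = (+0.8822, -0.4709)
n_5 = (+0.9632, +0.2688)
  (0,1): δ = 92.91°  ·
  (0,2): δ = 35.87°  ·
  (0,3): δ = 7.61°  ✓
  (0,4): δ = 102.20°  ·
  (0,5): δ = 145.89°  ·
  (1,2): δ = 122.96°  ·
  (1,3): δ = 79.48°  ·
  (1,4): δ = 15.12°  ✓
  (1,5): δ = 58.80°  ·
  (2,3): δ = 136.52°  ·
  (2,4): δ = 41.93°  ·
  (2,5): δ = 1.76°  ✓
  (3,4): δ = 85.41°  ·
  (3,5): δ = 41.72°  ·
  (4,5): δ = 136.31°  ·
antipodal pairs: 3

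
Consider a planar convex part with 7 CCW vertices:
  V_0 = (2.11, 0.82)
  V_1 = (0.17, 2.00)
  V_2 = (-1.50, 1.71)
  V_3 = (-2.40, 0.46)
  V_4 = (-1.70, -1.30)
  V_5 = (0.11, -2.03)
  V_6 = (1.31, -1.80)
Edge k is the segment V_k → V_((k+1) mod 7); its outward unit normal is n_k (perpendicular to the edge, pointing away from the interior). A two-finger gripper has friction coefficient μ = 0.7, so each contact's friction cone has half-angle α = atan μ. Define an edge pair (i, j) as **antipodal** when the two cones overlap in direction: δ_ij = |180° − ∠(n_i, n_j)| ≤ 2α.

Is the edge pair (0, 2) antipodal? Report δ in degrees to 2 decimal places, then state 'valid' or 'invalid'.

δ = 94.44°, invalid

α = atan 0.7 = 34.99°;  2α = 69.98°
edge 0: e_0 = (-1.94, +1.18);  n_0 = (+0.5197, +0.8544)
edge 2: e_2 = (-0.90, -1.25);  n_2 = (-0.8115, +0.5843)
∠(n_0, n_2) = 85.56°
δ = |180° − 85.56°| = 94.44°
94.44° > 2α = 69.98°  →  invalid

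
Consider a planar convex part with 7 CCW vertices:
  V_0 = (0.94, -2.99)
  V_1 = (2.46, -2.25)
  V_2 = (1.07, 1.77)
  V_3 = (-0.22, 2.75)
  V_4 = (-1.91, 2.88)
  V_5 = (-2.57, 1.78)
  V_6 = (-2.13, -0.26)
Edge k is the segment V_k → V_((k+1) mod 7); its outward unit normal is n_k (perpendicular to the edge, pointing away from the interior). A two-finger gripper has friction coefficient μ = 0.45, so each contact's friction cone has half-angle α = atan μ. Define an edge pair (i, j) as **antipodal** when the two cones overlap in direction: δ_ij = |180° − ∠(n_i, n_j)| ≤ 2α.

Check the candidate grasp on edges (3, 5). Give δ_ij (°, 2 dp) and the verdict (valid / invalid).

δ = 73.43°, invalid

α = atan 0.45 = 24.23°;  2α = 48.46°
edge 3: e_3 = (-1.69, +0.13);  n_3 = (+0.0767, +0.9971)
edge 5: e_5 = (+0.44, -2.04);  n_5 = (-0.9775, -0.2108)
∠(n_3, n_5) = 106.57°
δ = |180° − 106.57°| = 73.43°
73.43° > 2α = 48.46°  →  invalid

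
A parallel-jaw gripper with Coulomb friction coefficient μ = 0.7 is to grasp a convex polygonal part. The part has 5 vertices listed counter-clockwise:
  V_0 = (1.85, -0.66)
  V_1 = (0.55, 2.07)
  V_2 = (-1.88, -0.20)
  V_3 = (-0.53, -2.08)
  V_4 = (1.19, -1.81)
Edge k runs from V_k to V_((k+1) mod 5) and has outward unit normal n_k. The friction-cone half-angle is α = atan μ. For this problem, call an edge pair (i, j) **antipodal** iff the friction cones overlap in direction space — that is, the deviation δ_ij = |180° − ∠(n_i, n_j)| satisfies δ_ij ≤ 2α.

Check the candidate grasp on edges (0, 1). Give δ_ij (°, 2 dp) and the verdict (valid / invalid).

δ = 72.41°, invalid

α = atan 0.7 = 34.99°;  2α = 69.98°
edge 0: e_0 = (-1.30, +2.73);  n_0 = (+0.9029, +0.4299)
edge 1: e_1 = (-2.43, -2.27);  n_1 = (-0.6826, +0.7308)
∠(n_0, n_1) = 107.59°
δ = |180° − 107.59°| = 72.41°
72.41° > 2α = 69.98°  →  invalid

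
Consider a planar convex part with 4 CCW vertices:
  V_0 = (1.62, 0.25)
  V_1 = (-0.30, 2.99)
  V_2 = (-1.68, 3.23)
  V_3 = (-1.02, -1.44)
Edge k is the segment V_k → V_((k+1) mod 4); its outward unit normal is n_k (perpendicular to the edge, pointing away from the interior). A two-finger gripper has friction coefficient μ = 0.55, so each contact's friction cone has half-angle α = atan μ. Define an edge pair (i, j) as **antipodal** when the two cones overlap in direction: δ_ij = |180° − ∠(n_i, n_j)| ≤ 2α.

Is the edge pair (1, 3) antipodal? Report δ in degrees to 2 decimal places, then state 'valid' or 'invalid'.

δ = 42.49°, valid

α = atan 0.55 = 28.81°;  2α = 57.62°
edge 1: e_1 = (-1.38, +0.24);  n_1 = (+0.1713, +0.9852)
edge 3: e_3 = (+2.64, +1.69);  n_3 = (+0.5391, -0.8422)
∠(n_1, n_3) = 137.51°
δ = |180° − 137.51°| = 42.49°
42.49° ≤ 2α = 57.62°  →  valid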